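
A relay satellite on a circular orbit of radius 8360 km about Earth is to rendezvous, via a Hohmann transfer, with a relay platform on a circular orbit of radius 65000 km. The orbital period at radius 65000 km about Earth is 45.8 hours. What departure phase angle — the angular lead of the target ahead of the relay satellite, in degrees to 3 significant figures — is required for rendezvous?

From Kepler's third law T² = 4π²r³/μ at r = 65000 km, T = 45.8 hours = 45.8 × 3600 s = 1.6488×10^5 s: μ = 4π²r³/T² = 3.98808×10^5 km³/s².
Transfer-ellipse semi-major axis a_t = (r₁ + r₂)/2 = (8360 + 65000)/2 = 36680 km.
The half-period of the transfer ellipse is t = π√(a_t³/μ) = 34947.2 s.
The target's mean motion on its circular orbit is ω₂ = √(μ/r₂³) = 3.81076×10^-5 rad/s.
Angle swept by the target during transfer: ω₂·t = 1.33175 rad = 76.30°.
The relay satellite traverses 180° on the transfer ellipse, so the target must lead by 180° − 76.30° = 104°.

φ = 104°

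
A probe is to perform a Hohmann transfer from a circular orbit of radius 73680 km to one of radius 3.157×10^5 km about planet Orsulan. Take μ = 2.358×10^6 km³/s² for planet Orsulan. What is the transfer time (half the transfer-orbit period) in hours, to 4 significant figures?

t = 48.82 hours

The Hohmann ellipse has a_t = (r₁ + r₂)/2 = 1.9469×10^5 km.
Half the transfer-orbit period gives t = π√(a_t³/μ) = 1.7575×10^5 s.
Converting: 1.7575×10^5 s ÷ 3600 s/hour = 48.82 hours.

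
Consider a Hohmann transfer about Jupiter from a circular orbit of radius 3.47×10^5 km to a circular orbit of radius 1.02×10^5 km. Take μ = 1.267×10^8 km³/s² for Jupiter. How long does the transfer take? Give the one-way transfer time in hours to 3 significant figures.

Transfer-ellipse semi-major axis a_t = (r₁ + r₂)/2 = (3.470×10^5 + 1.020×10^5)/2 = 2.245×10^5 km.
Transfer time t = π√(a_t³/μ) = π√((2.245×10^5)³ / 1.267×10^8) = 29690 s.
Converting: 29690 s ÷ 3600 s/hour = 8.25 hours.

t = 8.25 hours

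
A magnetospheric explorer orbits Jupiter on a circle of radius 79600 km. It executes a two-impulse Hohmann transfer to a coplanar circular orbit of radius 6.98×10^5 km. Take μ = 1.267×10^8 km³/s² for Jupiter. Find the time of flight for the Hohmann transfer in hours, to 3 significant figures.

Semi-major axis of the transfer orbit: a_t = (79600 + 6.980×10^5)/2 = 3.888×10^5 km.
Half the transfer-orbit period gives t = π√(a_t³/μ) = 67660 s.
Converting: 67660 s ÷ 3600 s/hour = 18.8 hours.

t = 18.8 hours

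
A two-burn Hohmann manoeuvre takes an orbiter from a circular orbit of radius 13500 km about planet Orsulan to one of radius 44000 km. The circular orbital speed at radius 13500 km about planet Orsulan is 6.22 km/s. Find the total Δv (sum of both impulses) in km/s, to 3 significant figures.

From the circular-orbit relation v² = μ/r at r = 13500 km: μ = v²r = (6.22)² × 13500 = 5.22293×10^5 km³/s².
Semi-major axis of the transfer orbit: a_t = (13500 + 44000)/2 = 28750 km.
Circular speed at r₁: v₁ = √(μ/r₁) = √(5.22293×10^5/13500) = 6.220 km/s.
On the transfer ellipse at r₁, vis-viva gives v_p = √[μ(2/r₁ − 1/a_t)] = 7.695 km/s.
First burn Δv₁ = |v_p − v₁| = 1.475 km/s.
At r₂, v₂ = √(μ/r₂) = 3.445 km/s.
Transfer-orbit speed at r₂: v_a = √[μ(2/r₂ − 1/a_t)] = 2.361 km/s.
Second burn Δv₂ = |v₂ − v_a| = 1.084 km/s.
Δv = Δv₁ + Δv₂ = 1.475 + 1.084 = 2.559 km/s.

Δv = 2.56 km/s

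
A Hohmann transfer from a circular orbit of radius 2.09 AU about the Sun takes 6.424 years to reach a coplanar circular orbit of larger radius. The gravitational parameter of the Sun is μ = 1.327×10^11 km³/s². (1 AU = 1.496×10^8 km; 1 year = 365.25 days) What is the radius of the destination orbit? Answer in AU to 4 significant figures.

In km: r₁ = 2.09 × 1.496×10^8 = 3.12664×10^8 km.
Transfer time t = 6.424 years × 365.25 × 86400 s = 2.027260224×10^8 s, and t = π√(a_t³/μ).
So a_t = (μ t²/π²)^(1/3) = (1.327×10^11 × (2.027260224×10^8)² / π²)^(1/3) = 8.2060×10^8 km.
Since a_t = (r₁ + r₂)/2, r₂ = 2a_t − r₁ = 2×8.2060×10^8 − 3.12664×10^8 = 1.328536×10^9 km.
In AU: r₂ = 1.328536×10^9 / 1.496×10^8 = 8.881 AU.

r₂ = 8.881 AU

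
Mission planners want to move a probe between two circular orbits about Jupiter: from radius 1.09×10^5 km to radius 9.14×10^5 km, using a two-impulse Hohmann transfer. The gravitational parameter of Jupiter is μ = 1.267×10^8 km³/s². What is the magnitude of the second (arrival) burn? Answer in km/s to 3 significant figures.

Δv₂ = 6.34 km/s

The Hohmann ellipse has a_t = (r₁ + r₂)/2 = 5.115×10^5 km.
Circular speed at r = 9.140×10^5 km: v_c = √(μ/r) = 11.774 km/s.
Transfer-orbit speed at the same r (vis-viva, a = a_t): v_t = √[μ(2/r − 1/a_t)] = 5.4351 km/s.
Δv₂ = |v_t − v_c| = |5.4351 − 11.774| = 6.339 km/s.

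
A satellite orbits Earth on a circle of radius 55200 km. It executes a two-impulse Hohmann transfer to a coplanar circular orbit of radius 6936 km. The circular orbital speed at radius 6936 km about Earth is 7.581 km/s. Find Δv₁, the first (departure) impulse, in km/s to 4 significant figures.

Δv₁ = 1.418 km/s

From the circular-orbit relation v² = μ/r at r = 6936 km: μ = v²r = (7.581)² × 6936 = 3.98623×10^5 km³/s².
Semi-major axis of the transfer orbit: a_t = (55200 + 6936)/2 = 31068 km.
Circular speed at r = 55200 km: v_c = √(μ/r) = 2.6873 km/s.
Transfer-orbit speed at the same r (vis-viva, a = a_t): v_t = √[μ(2/r − 1/a_t)] = 1.2697 km/s.
Δv₁ = |v_t − v_c| = |1.2697 − 2.6873| = 1.418 km/s.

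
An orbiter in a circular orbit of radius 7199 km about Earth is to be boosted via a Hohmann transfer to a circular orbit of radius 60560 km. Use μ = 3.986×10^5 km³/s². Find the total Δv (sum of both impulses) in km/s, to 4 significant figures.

Transfer-ellipse semi-major axis a_t = (r₁ + r₂)/2 = (7199 + 60560)/2 = 33879.5 km.
At r₁ the circular-orbit speed is v₁ = √(μ/r₁) = 7.441 km/s.
On the transfer ellipse at r₁, vis-viva equation gives v_p = √[μ(2/r₁ − 1/a_t)] = 9.948 km/s.
First burn Δv₁ = |v_p − v₁| = 2.507 km/s.
Circular speed at r₂: v₂ = √(μ/r₂) = 2.566 km/s.
Transfer-orbit speed at r₂: v_a = √[μ(2/r₂ − 1/a_t)] = 1.183 km/s.
Second burn Δv₂ = |v₂ − v_a| = 1.383 km/s.
Δv = Δv₁ + Δv₂ = 2.507 + 1.383 = 3.890 km/s.

Δv = 3.890 km/s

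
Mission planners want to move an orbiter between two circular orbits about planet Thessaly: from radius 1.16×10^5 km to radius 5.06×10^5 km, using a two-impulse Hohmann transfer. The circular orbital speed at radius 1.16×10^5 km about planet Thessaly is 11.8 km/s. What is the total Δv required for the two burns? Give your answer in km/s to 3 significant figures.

From the circular-orbit relation v² = μ/r at r = 1.16×10^5 km: μ = v²r = (11.8)² × 1.16×10^5 = 1.61518×10^7 km³/s².
Semi-major axis of the transfer orbit: a_t = (1.160×10^5 + 5.060×10^5)/2 = 3.110×10^5 km.
At r₁ the circular-orbit speed is v₁ = √(μ/r₁) = 11.8000 km/s.
Transfer-orbit speed at r₁ (v² = μ(2/r − 1/a)): v_p = √[μ(2/r₁ − 1/a_t)] = 15.0514 km/s.
First burn Δv₁ = |v_p − v₁| = 3.2514 km/s.
Circular speed at r₂: v₂ = √(μ/r₂) = 5.6498 km/s.
Transfer-orbit speed at r₂: v_a = √[μ(2/r₂ − 1/a_t)] = 3.4505 km/s.
Second burn Δv₂ = |v₂ − v_a| = 2.1993 km/s.
Total Δv = Δv₁ + Δv₂ = 5.451 km/s.

Δv = 5.45 km/s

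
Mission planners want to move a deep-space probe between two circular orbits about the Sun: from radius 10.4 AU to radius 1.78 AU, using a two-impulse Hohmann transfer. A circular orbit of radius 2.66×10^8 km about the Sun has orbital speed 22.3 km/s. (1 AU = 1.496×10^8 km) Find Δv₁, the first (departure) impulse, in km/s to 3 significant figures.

Δv₁ = 4.24 km/s

From the circular-orbit relation v² = μ/r at r = 2.66×10^8 km: μ = v²r = (22.3)² × 2.66×10^8 = 1.32279×10^11 km³/s².
In km: r₁ = 10.4 × 1.496×10^8 = 1.55584×10^9 km; r₂ = 1.78 × 1.496×10^8 = 2.66288×10^8 km.
Semi-major axis of the transfer orbit: a_t = (1.55584×10^9 + 2.66288×10^8)/2 = 9.11064×10^8 km.
On the circular orbit at r = 1.55584×10^9 km, v_c = √(μ/r) = 9.221 km/s.
Transfer-orbit speed at the same r (vis-viva, a = a_t): v_t = √[μ(2/r − 1/a_t)] = 4.985 km/s.
Δv₁ = |v_t − v_c| = |4.985 − 9.221| = 4.236 km/s.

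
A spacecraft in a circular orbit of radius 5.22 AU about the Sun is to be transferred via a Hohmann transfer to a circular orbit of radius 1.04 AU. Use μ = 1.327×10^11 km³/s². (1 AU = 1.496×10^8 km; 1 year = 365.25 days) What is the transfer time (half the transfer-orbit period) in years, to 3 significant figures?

In km: r₁ = 5.22 × 1.496×10^8 = 7.80912×10^8 km; r₂ = 1.04 × 1.496×10^8 = 1.55584×10^8 km.
Transfer-ellipse semi-major axis a_t = (r₁ + r₂)/2 = (7.80912×10^8 + 1.55584×10^8)/2 = 4.68248×10^8 km.
By Kepler's third law the transfer-orbit period is T = 2π√(a_t³/μ), so t = T/2 = 8.738×10^7 s.
Converting: 8.738×10^7 s ÷ 3.15576×10^7 s/year (365.25 × 86400) = 2.77 years.

t = 2.77 years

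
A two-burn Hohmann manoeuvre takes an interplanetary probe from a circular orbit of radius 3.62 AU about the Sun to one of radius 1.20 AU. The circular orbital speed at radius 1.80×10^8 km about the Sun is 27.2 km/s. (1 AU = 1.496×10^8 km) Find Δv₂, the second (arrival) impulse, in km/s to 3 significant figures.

From the circular-orbit relation v² = μ/r at r = 1.80×10^8 km: μ = v²r = (27.2)² × 1.80×10^8 = 1.33171×10^11 km³/s².
In km: r₁ = 3.62 × 1.496×10^8 = 5.41552×10^8 km; r₂ = 1.20 × 1.496×10^8 = 1.7952×10^8 km.
The Hohmann ellipse has a_t = (r₁ + r₂)/2 = 3.60536×10^8 km.
Circular speed at r = 1.7952×10^8 km: v_c = √(μ/r) = 27.2363 km/s.
Transfer-orbit speed at the same r (vis-viva, a = a_t): v_t = √[μ(2/r − 1/a_t)] = 33.3806 km/s.
Δv₂ = |v_t − v_c| = |33.3806 − 27.2363| = 6.144 km/s.

Δv₂ = 6.14 km/s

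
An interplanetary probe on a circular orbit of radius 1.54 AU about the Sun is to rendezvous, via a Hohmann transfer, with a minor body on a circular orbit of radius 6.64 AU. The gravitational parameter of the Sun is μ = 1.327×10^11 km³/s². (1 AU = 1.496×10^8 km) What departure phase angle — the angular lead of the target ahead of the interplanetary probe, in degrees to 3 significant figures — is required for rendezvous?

φ = 93.0°

In km: r₁ = 1.54 × 1.496×10^8 = 2.30384×10^8 km; r₂ = 6.64 × 1.496×10^8 = 9.93344×10^8 km.
The Hohmann ellipse has a_t = (r₁ + r₂)/2 = 6.11864×10^8 km.
Transfer time t = π√(a_t³/μ) = 1.30526×10^8 s.
Target angular speed ω₂ = √(μ/r₂³) = 1.16355×10^-8 rad/s.
Angle swept by the target during transfer: ω₂·t = 1.5187 rad = 87.02°.
The interplanetary probe traverses 180° on the transfer ellipse, so the target must lead by 180° − 87.02° = 93.0°.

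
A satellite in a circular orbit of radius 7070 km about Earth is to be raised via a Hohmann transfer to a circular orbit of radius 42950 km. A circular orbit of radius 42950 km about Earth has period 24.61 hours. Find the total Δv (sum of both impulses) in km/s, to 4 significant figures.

Δv = 3.757 km/s

From Kepler's third law T² = 4π²r³/μ at r = 42950 km, T = 24.61 hours = 24.61 × 3600 s = 88596 s: μ = 4π²r³/T² = 3.98493×10^5 km³/s².
Semi-major axis of the transfer orbit: a_t = (7070 + 42950)/2 = 25010 km.
At r₁ the circular-orbit speed is v₁ = √(μ/r₁) = 7.5076 km/s.
On the transfer ellipse at r₁, vis-viva gives v_p = √[μ(2/r₁ − 1/a_t)] = 9.8384 km/s.
First burn Δv₁ = |v_p − v₁| = 2.331 km/s.
At r₂, v₂ = √(μ/r₂) = 3.046 km/s.
Transfer-orbit speed at r₂: v_a = √[μ(2/r₂ − 1/a_t)] = 1.620 km/s.
Second burn Δv₂ = |v₂ − v_a| = 1.426 km/s.
Δv = Δv₁ + Δv₂ = 2.331 + 1.426 = 3.757 km/s.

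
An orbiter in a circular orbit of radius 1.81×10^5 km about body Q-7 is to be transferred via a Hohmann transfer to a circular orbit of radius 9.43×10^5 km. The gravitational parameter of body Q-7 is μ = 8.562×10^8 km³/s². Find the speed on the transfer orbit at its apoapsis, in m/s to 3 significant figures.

v = 17100 m/s

Semi-major axis of the transfer orbit: a_t = (1.810×10^5 + 9.430×10^5)/2 = 5.620×10^5 km.
At apoapsis, r = 9.430×10^5 km.
Vis-viva: v = √[μ(2/r − 1/a_t)] = √[8.562×10^8 × (2/9.430×10^5 − 1/5.620×10^5)] = 17.10 km/s.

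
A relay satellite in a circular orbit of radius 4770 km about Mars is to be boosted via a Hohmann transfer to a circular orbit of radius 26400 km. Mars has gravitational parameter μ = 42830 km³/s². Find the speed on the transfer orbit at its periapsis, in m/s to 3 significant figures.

Transfer-ellipse semi-major axis a_t = (r₁ + r₂)/2 = (4770 + 26400)/2 = 15585 km.
At periapsis, r = 4770 km.
Applying v² = μ(2/r − 1/a_t): v = 3.900 km/s.

v = 3900 m/s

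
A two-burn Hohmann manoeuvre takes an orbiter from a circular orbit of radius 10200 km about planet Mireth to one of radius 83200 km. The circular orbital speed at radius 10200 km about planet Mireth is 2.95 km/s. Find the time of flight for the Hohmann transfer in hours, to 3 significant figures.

t = 29.6 hours

From the circular-orbit relation v² = μ/r at r = 10200 km: μ = v²r = (2.95)² × 10200 = 88765.5 km³/s².
The Hohmann ellipse has a_t = (r₁ + r₂)/2 = 46700 km.
Half the transfer-orbit period gives t = π√(a_t³/μ) = 1.064×10^5 s.
Converting: 1.064×10^5 s ÷ 3600 s/hour = 29.6 hours.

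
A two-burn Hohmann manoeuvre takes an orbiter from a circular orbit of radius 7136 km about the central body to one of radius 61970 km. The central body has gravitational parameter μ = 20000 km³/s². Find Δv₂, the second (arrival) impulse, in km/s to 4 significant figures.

The Hohmann ellipse has a_t = (r₁ + r₂)/2 = 34553 km.
Circular speed at r = 61970 km: v_c = √(μ/r) = 0.5681 km/s.
Vis-viva on the transfer ellipse at r = 61970 km gives v_t = √[μ(2/r − 1/a_t)] = 0.2582 km/s.
Δv₂ = |v_t − v_c| = |0.2582 − 0.5681| = 0.3099 km/s.

Δv₂ = 0.3099 km/s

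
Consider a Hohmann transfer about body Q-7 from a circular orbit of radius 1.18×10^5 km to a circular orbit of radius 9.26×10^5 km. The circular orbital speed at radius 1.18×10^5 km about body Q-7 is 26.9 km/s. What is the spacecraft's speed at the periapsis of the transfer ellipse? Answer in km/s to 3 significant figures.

From the circular-orbit relation v² = μ/r at r = 1.18×10^5 km: μ = v²r = (26.9)² × 1.18×10^5 = 8.53860×10^7 km³/s².
Semi-major axis of the transfer orbit: a_t = (1.180×10^5 + 9.260×10^5)/2 = 5.220×10^5 km.
The periapsis of the transfer ellipse is at r = 1.180×10^5 km.
Vis-viva: v = √[μ(2/r − 1/a_t)] = √[8.53860×10^7 × (2/1.180×10^5 − 1/5.220×10^5)] = 35.83 km/s.

v = 35.8 km/s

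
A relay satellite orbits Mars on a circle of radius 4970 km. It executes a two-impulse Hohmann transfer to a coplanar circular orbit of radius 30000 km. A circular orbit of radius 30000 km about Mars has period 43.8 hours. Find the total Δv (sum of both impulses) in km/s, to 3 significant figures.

From Kepler's third law T² = 4π²r³/μ at r = 30000 km, T = 43.8 hours = 43.8 × 3600 s = 1.5768×10^5 s: μ = 4π²r³/T² = 42871.7 km³/s².
Transfer-ellipse semi-major axis a_t = (r₁ + r₂)/2 = (4970 + 30000)/2 = 17485 km.
At r₁ the circular-orbit speed is v₁ = √(μ/r₁) = 2.9370 km/s.
Transfer-orbit speed at r₁ (vis-viva): v_p = √[μ(2/r₁ − 1/a_t)] = 3.8471 km/s.
First burn Δv₁ = |v_p − v₁| = 0.9101 km/s.
Circular speed at r₂: v₂ = √(μ/r₂) = 1.1954 km/s.
Transfer-orbit speed at r₂: v_a = √[μ(2/r₂ − 1/a_t)] = 0.63734 km/s.
Second burn Δv₂ = |v₂ − v_a| = 0.5581 km/s.
Δv = Δv₁ + Δv₂ = 0.9101 + 0.5581 = 1.468 km/s.

Δv = 1.47 km/s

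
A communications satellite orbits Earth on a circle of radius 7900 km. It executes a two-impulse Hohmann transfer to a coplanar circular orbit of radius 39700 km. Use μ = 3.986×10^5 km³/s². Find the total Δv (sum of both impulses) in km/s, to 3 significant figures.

Semi-major axis of the transfer orbit: a_t = (7900 + 39700)/2 = 23800 km.
Circular speed at r₁: v₁ = √(μ/r₁) = √(3.986×10^5/7900) = 7.103 km/s.
On the transfer ellipse at r₁, vis-viva gives v_p = √[μ(2/r₁ − 1/a_t)] = 9.174 km/s.
First burn Δv₁ = |v_p − v₁| = 2.071 km/s.
Circular speed at r₂: v₂ = √(μ/r₂) = 3.169 km/s.
Transfer-orbit speed at r₂: v_a = √[μ(2/r₂ − 1/a_t)] = 1.826 km/s.
Second burn Δv₂ = |v₂ − v_a| = 1.343 km/s.
Δv = Δv₁ + Δv₂ = 2.071 + 1.343 = 3.414 km/s.

Δv = 3.41 km/s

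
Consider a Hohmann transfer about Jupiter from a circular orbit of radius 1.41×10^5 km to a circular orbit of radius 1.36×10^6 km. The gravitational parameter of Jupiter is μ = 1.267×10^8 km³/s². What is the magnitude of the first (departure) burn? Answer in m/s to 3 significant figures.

The Hohmann ellipse has a_t = (r₁ + r₂)/2 = 7.505×10^5 km.
On the circular orbit at r = 1.410×10^5 km, v_c = √(μ/r) = 29.976 km/s.
Vis-viva on the transfer ellipse at r = 1.410×10^5 km gives v_t = √[μ(2/r − 1/a_t)] = 40.353 km/s.
Δv₁ = |v_t − v_c| = |40.353 − 29.976| = 10.38 km/s.

Δv₁ = 10400 m/s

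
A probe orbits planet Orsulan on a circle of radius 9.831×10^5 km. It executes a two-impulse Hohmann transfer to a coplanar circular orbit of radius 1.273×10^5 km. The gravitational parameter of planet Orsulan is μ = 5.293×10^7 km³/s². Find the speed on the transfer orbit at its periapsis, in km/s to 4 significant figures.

Transfer-ellipse semi-major axis a_t = (r₁ + r₂)/2 = (9.831×10^5 + 1.273×10^5)/2 = 5.552×10^5 km.
The periapsis of the transfer ellipse is at r = 1.273×10^5 km.
From the vis-viva equation, v = √[μ(2/r − 1/a_t)] = 27.13 km/s.

v = 27.13 km/s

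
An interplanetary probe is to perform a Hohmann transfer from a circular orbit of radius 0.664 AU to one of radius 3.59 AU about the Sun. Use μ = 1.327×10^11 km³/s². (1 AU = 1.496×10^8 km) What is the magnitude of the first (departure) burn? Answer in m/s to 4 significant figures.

Δv₁ = 10930 m/s

In km: r₁ = 0.664 × 1.496×10^8 = 9.93344×10^7 km; r₂ = 3.59 × 1.496×10^8 = 5.37064×10^8 km.
The Hohmann ellipse has a_t = (r₁ + r₂)/2 = 3.181992×10^8 km.
Circular speed at r = 9.93344×10^7 km: v_c = √(μ/r) = 36.55 km/s.
Vis-viva on the transfer ellipse at r = 9.93344×10^7 km gives v_t = √[μ(2/r − 1/a_t)] = 47.48 km/s.
Δv₁ = |v_t − v_c| = |47.48 − 36.55| = 10.93 km/s.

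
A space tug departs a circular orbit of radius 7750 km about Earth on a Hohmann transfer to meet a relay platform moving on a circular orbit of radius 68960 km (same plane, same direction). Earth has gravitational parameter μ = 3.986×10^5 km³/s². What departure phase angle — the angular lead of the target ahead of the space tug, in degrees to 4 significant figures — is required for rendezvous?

Semi-major axis of the transfer orbit: a_t = (7750 + 68960)/2 = 38355 km.
The half-period of the transfer ellipse is t = π√(a_t³/μ) = 37380 s.
The target's mean motion on its circular orbit is ω₂ = √(μ/r₂³) = 3.486×10^-5 rad/s.
Angle swept by the target during transfer: ω₂·t = 1.303 rad = 74.66°.
The space tug traverses 180° on the transfer ellipse, so the target must lead by 180° − 74.66° = 105.3°.

φ = 105.3°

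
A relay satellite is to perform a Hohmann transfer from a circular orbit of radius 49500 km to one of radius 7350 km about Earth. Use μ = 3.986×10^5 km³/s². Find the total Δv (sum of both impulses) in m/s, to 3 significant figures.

Δv = 3750 m/s

The Hohmann ellipse has a_t = (r₁ + r₂)/2 = 28425 km.
At r₁ the circular-orbit speed is v₁ = √(μ/r₁) = 2.838 km/s.
Transfer-orbit speed at r₁ (vis-viva): v_a = √[μ(2/r₁ − 1/a_t)] = 1.443 km/s.
First burn Δv₁ = |v_a − v₁| = 1.395 km/s.
Circular speed at r₂: v₂ = √(μ/r₂) = 7.364 km/s.
Transfer-orbit speed at r₂: v_p = √[μ(2/r₂ − 1/a_t)] = 9.718 km/s.
Second burn Δv₂ = |v₂ − v_p| = 2.354 km/s.
Total Δv = Δv₁ + Δv₂ = 3.749 km/s.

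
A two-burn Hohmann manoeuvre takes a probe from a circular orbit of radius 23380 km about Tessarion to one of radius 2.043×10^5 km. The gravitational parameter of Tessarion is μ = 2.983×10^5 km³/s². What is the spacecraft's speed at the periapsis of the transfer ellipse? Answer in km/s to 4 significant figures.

Transfer-ellipse semi-major axis a_t = (r₁ + r₂)/2 = (23380 + 2.043×10^5)/2 = 1.1384×10^5 km.
At periapsis, r = 23380 km.
Applying v² = μ(2/r − 1/a_t): v = 4.785 km/s.

v = 4.785 km/s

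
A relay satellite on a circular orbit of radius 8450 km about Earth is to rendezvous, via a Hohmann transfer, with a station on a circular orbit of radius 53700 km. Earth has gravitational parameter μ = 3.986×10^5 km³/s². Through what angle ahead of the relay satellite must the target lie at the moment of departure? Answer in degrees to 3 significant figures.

Transfer-ellipse semi-major axis a_t = (r₁ + r₂)/2 = (8450 + 53700)/2 = 31075 km.
The half-period of the transfer ellipse is t = π√(a_t³/μ) = 27260 s.
Target angular speed ω₂ = √(μ/r₂³) = 5.073×10^-5 rad/s.
Angle swept by the target during transfer: ω₂·t = 1.383 rad = 79.24°.
Arrival is 180° from departure on the ellipse, so φ = 180° − 79.24° = 101°.

φ = 101°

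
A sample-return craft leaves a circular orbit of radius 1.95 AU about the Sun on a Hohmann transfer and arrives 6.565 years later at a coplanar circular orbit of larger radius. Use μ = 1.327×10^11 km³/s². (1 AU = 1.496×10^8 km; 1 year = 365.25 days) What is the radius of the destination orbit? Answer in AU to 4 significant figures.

r₂ = 9.180 AU

In km: r₁ = 1.95 × 1.496×10^8 = 2.9172×10^8 km.
Transfer time t = 6.565 years × 365.25 × 86400 s = 2.07175644×10^8 s, and t = π√(a_t³/μ).
So a_t = (μ t²/π²)^(1/3) = (1.327×10^11 × (2.07175644×10^8)² / π²)^(1/3) = 8.3256×10^8 km.
Since a_t = (r₁ + r₂)/2, r₂ = 2a_t − r₁ = 2×8.3256×10^8 − 2.9172×10^8 = 1.3734×10^9 km.
In AU: r₂ = 1.3734×10^9 / 1.496×10^8 = 9.180 AU.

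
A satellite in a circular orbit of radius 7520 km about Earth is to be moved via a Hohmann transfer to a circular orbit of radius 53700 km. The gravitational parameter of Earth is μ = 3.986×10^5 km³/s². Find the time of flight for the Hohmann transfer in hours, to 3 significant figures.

The Hohmann ellipse has a_t = (r₁ + r₂)/2 = 30610 km.
By Kepler's third law the transfer-orbit period is T = 2π√(a_t³/μ), so t = T/2 = 26650 s.
Converting: 26650 s ÷ 3600 s/hour = 7.40 hours.

t = 7.40 hours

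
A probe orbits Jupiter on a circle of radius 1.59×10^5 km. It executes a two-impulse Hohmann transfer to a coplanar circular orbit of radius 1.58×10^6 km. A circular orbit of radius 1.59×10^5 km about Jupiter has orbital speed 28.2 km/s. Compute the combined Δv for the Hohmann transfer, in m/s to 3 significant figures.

From the circular-orbit relation v² = μ/r at r = 1.59×10^5 km: μ = v²r = (28.2)² × 1.59×10^5 = 1.26443×10^8 km³/s².
Transfer-ellipse semi-major axis a_t = (r₁ + r₂)/2 = (1.590×10^5 + 1.580×10^6)/2 = 8.695×10^5 km.
Circular speed at r₁: v₁ = √(μ/r₁) = √(1.26443×10^8/1.590×10^5) = 28.200 km/s.
Transfer-orbit speed at r₁ (vis-viva): v_p = √[μ(2/r₁ − 1/a_t)] = 38.014 km/s.
First burn Δv₁ = |v_p − v₁| = 9.814 km/s.
Circular speed at r₂: v₂ = √(μ/r₂) = 8.9458 km/s.
Transfer-orbit speed at r₂: v_a = √[μ(2/r₂ − 1/a_t)] = 3.8255 km/s.
Second burn Δv₂ = |v₂ − v_a| = 5.120 km/s.
Total Δv = Δv₁ + Δv₂ = 14.93 km/s.

Δv = 14900 m/s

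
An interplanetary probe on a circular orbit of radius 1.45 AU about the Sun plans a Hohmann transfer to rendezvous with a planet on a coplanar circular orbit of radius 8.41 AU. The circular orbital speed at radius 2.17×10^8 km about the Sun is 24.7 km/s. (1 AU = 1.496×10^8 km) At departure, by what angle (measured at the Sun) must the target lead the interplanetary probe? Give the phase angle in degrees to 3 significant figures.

φ = 99.2°

From the circular-orbit relation v² = μ/r at r = 2.17×10^8 km: μ = v²r = (24.7)² × 2.17×10^8 = 1.32390×10^11 km³/s².
In km: r₁ = 1.45 × 1.496×10^8 = 2.1692×10^8 km; r₂ = 8.41 × 1.496×10^8 = 1.258136×10^9 km.
Transfer-ellipse semi-major axis a_t = (r₁ + r₂)/2 = (2.1692×10^8 + 1.258136×10^9)/2 = 7.37528×10^8 km.
Transfer time t = π√(a_t³/μ) = 1.729×10^8 s.
Target angular speed ω₂ = √(μ/r₂³) = 8.153×10^-9 rad/s.
Angle swept by the target during transfer: ω₂·t = 1.410 rad = 80.79°.
Arrival is 180° from departure on the ellipse, so φ = 180° − 80.79° = 99.2°.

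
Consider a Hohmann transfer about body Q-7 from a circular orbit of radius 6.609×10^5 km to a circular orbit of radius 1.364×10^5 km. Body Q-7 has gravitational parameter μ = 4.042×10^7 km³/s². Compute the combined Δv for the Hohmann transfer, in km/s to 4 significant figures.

Δv = 8.196 km/s

Transfer-ellipse semi-major axis a_t = (r₁ + r₂)/2 = (6.609×10^5 + 1.364×10^5)/2 = 3.9865×10^5 km.
At r₁ the circular-orbit speed is v₁ = √(μ/r₁) = 7.820 km/s.
Transfer-orbit speed at r₁ (vis-viva equation): v_a = √[μ(2/r₁ − 1/a_t)] = 4.574 km/s.
First burn Δv₁ = |v_a − v₁| = 3.246 km/s.
Circular speed at r₂: v₂ = √(μ/r₂) = 17.21 km/s.
Transfer-orbit speed at r₂: v_p = √[μ(2/r₂ − 1/a_t)] = 22.16 km/s.
Second burn Δv₂ = |v₂ − v_p| = 4.950 km/s.
Total Δv = Δv₁ + Δv₂ = 8.196 km/s.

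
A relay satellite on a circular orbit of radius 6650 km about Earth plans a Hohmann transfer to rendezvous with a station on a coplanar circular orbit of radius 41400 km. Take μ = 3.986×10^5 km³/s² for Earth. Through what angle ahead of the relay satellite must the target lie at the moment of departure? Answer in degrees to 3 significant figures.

Semi-major axis of the transfer orbit: a_t = (6650 + 41400)/2 = 24025 km.
The half-period of the transfer ellipse is t = π√(a_t³/μ) = 18530 s.
Target angular speed ω₂ = √(μ/r₂³) = 7.495×10^-5 rad/s.
Angle swept by the target during transfer: ω₂·t = 1.3888 rad = 79.57°.
Arrival is 180° from departure on the ellipse, so φ = 180° − 79.57° = 100°.

φ = 100°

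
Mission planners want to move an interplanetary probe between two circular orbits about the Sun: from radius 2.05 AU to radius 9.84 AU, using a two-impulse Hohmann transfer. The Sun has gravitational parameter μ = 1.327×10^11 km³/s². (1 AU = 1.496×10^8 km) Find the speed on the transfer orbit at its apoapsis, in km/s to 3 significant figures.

In km: r₁ = 2.05 × 1.496×10^8 = 3.0668×10^8 km; r₂ = 9.84 × 1.496×10^8 = 1.472064×10^9 km.
The Hohmann ellipse has a_t = (r₁ + r₂)/2 = 8.89372×10^8 km.
The apoapsis of the transfer ellipse is at r = 1.472064×10^9 km.
From the vis-viva equation, v = √[μ(2/r − 1/a_t)] = 5.575 km/s.

v = 5.58 km/s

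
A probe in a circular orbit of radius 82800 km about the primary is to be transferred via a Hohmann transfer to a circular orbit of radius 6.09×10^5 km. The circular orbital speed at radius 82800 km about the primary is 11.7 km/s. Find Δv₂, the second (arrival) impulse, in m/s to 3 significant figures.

Δv₂ = 2200 m/s

From the circular-orbit relation v² = μ/r at r = 82800 km: μ = v²r = (11.7)² × 82800 = 1.13345×10^7 km³/s².
The Hohmann ellipse has a_t = (r₁ + r₂)/2 = 3.459×10^5 km.
Circular speed at r = 6.090×10^5 km: v_c = √(μ/r) = 4.314 km/s.
Vis-viva on the transfer ellipse at r = 6.090×10^5 km gives v_t = √[μ(2/r − 1/a_t)] = 2.111 km/s.
Δv₂ = |v_t − v_c| = |2.111 − 4.314| = 2.203 km/s.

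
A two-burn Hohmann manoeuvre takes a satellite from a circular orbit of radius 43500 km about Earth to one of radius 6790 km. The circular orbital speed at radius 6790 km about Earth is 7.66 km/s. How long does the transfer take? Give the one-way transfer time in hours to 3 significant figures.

t = 5.51 hours

From the circular-orbit relation v² = μ/r at r = 6790 km: μ = v²r = (7.66)² × 6790 = 3.98407×10^5 km³/s².
Transfer-ellipse semi-major axis a_t = (r₁ + r₂)/2 = (43500 + 6790)/2 = 25145 km.
Transfer time t = π√(a_t³/μ) = π√((25145)³ / 3.98407×10^5) = 19850 s.
Converting: 19850 s ÷ 3600 s/hour = 5.51 hours.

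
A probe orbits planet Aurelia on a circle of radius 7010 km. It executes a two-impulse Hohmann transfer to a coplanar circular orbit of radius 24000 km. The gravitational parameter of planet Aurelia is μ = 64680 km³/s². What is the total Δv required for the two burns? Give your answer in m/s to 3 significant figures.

Δv = 1280 m/s

Semi-major axis of the transfer orbit: a_t = (7010 + 24000)/2 = 15505 km.
Circular speed at r₁: v₁ = √(μ/r₁) = √(64680/7010) = 3.0376 km/s.
On the transfer ellipse at r₁, vis-viva equation gives v_p = √[μ(2/r₁ − 1/a_t)] = 3.7792 km/s.
First burn Δv₁ = |v_p − v₁| = 0.7416 km/s.
At r₂, v₂ = √(μ/r₂) = 1.6416 km/s.
Transfer-orbit speed at r₂: v_a = √[μ(2/r₂ − 1/a_t)] = 1.1038 km/s.
Second burn Δv₂ = |v₂ − v_a| = 0.5378 km/s.
Δv = Δv₁ + Δv₂ = 0.7416 + 0.5378 = 1.279 km/s.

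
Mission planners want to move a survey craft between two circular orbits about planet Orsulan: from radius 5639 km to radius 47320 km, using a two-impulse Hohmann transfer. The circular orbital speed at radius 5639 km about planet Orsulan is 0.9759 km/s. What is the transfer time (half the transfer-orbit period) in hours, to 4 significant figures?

From the circular-orbit relation v² = μ/r at r = 5639 km: μ = v²r = (0.9759)² × 5639 = 5370.48 km³/s².
Transfer-ellipse semi-major axis a_t = (r₁ + r₂)/2 = (5639 + 47320)/2 = 26479.5 km.
Transfer time t = π√(a_t³/μ) = π√((26479.5)³ / 5370.48) = 1.847×10^5 s.
Converting: 1.847×10^5 s ÷ 3600 s/hour = 51.31 hours.

t = 51.31 hours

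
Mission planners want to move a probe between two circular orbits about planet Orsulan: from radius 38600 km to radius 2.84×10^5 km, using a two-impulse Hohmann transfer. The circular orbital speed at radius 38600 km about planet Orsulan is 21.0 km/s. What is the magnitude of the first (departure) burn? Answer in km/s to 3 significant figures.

Δv₁ = 6.87 km/s

From the circular-orbit relation v² = μ/r at r = 38600 km: μ = v²r = (21.0)² × 38600 = 1.70226×10^7 km³/s².
Semi-major axis of the transfer orbit: a_t = (38600 + 2.840×10^5)/2 = 1.613×10^5 km.
Circular speed at r = 38600 km: v_c = √(μ/r) = 21.000 km/s.
Vis-viva on the transfer ellipse at r = 38600 km gives v_t = √[μ(2/r − 1/a_t)] = 27.865 km/s.
Δv₁ = |v_t − v_c| = |27.865 − 21.000| = 6.865 km/s.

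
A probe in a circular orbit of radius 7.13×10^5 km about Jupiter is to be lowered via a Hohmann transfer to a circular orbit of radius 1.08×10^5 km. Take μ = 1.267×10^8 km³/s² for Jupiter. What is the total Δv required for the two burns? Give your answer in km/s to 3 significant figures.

Δv = 17.4 km/s

Semi-major axis of the transfer orbit: a_t = (7.130×10^5 + 1.080×10^5)/2 = 4.105×10^5 km.
At r₁ the circular-orbit speed is v₁ = √(μ/r₁) = 13.3304 km/s.
Transfer-orbit speed at r₁ (vis-viva): v_a = √[μ(2/r₁ − 1/a_t)] = 6.83752 km/s.
First burn Δv₁ = |v_a − v₁| = 6.493 km/s.
At r₂, v₂ = √(μ/r₂) = 34.25 km/s.
Transfer-orbit speed at r₂: v_p = √[μ(2/r₂ − 1/a_t)] = 45.14 km/s.
Second burn Δv₂ = |v₂ − v_p| = 10.89 km/s.
Δv = Δv₁ + Δv₂ = 6.493 + 10.89 = 17.38 km/s.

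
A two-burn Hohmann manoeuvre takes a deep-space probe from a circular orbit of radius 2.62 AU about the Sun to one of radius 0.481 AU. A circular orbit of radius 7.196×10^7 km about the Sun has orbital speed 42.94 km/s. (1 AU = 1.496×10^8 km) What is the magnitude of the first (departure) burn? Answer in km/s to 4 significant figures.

Δv₁ = 8.151 km/s

From the circular-orbit relation v² = μ/r at r = 7.196×10^7 km: μ = v²r = (42.94)² × 7.196×10^7 = 1.32683×10^11 km³/s².
In km: r₁ = 2.62 × 1.496×10^8 = 3.91952×10^8 km; r₂ = 0.481 × 1.496×10^8 = 7.19576×10^7 km.
Semi-major axis of the transfer orbit: a_t = (3.91952×10^8 + 7.19576×10^7)/2 = 2.319548×10^8 km.
Circular speed at r = 3.91952×10^8 km: v_c = √(μ/r) = 18.399 km/s.
Transfer-orbit speed at the same r (vis-viva, a = a_t): v_t = √[μ(2/r − 1/a_t)] = 10.248 km/s.
Δv₁ = |v_t − v_c| = |10.248 − 18.399| = 8.151 km/s.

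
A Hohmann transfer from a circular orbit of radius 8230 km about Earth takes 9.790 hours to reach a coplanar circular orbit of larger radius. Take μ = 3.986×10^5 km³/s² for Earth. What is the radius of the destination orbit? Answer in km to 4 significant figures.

Transfer time t = 9.790 hours = 35244 s, and t = π√(a_t³/μ).
So a_t = (μ t²/π²)^(1/3) = (3.986×10^5 × (35244)² / π²)^(1/3) = 36881 km.
Since a_t = (r₁ + r₂)/2, r₂ = 2a_t − r₁ = 2×36881 − 8230 = 65532 km.

r₂ = 65530 km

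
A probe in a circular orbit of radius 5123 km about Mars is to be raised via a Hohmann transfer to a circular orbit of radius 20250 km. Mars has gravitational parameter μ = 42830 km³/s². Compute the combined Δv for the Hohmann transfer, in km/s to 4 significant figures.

Δv = 1.292 km/s

Transfer-ellipse semi-major axis a_t = (r₁ + r₂)/2 = (5123 + 20250)/2 = 12686.5 km.
At r₁ the circular-orbit speed is v₁ = √(μ/r₁) = 2.8914 km/s.
Transfer-orbit speed at r₁ (vis-viva equation): v_p = √[μ(2/r₁ − 1/a_t)] = 3.6530 km/s.
First burn Δv₁ = |v_p − v₁| = 0.7616 km/s.
At r₂, v₂ = √(μ/r₂) = 1.45433 km/s.
Transfer-orbit speed at r₂: v_a = √[μ(2/r₂ − 1/a_t)] = 0.924172 km/s.
Second burn Δv₂ = |v₂ − v_a| = 0.5302 km/s.
Total Δv = Δv₁ + Δv₂ = 1.292 km/s.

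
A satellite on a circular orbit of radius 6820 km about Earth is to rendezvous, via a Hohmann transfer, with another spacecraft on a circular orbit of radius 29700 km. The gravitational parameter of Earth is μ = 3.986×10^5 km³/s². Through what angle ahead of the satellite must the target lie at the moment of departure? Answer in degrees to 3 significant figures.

φ = 93.2°

Semi-major axis of the transfer orbit: a_t = (6820 + 29700)/2 = 18260 km.
Transfer time t = π√(a_t³/μ) = 12278 s.
Target angular speed ω₂ = √(μ/r₂³) = 1.2335×10^-4 rad/s.
Angle swept by the target during transfer: ω₂·t = 1.5145 rad = 86.77°.
The satellite traverses 180° on the transfer ellipse, so the target must lead by 180° − 86.77° = 93.2°.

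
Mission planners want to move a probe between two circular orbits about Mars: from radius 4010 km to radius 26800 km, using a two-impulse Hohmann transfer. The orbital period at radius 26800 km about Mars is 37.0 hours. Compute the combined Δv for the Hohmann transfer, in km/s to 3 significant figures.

Δv = 1.66 km/s

From Kepler's third law T² = 4π²r³/μ at r = 26800 km, T = 37.0 hours = 37.0 × 3600 s = 1.332×10^5 s: μ = 4π²r³/T² = 42830.7 km³/s².
Semi-major axis of the transfer orbit: a_t = (4010 + 26800)/2 = 15405 km.
Circular speed at r₁: v₁ = √(μ/r₁) = √(42830.7/4010) = 3.26818 km/s.
Transfer-orbit speed at r₁ (v² = μ(2/r − 1/a)): v_p = √[μ(2/r₁ − 1/a_t)] = 4.31064 km/s.
First burn Δv₁ = |v_p − v₁| = 1.0425 km/s.
Circular speed at r₂: v₂ = √(μ/r₂) = 1.264184 km/s.
Transfer-orbit speed at r₂: v_a = √[μ(2/r₂ − 1/a_t)] = 0.6449882 km/s.
Second burn Δv₂ = |v₂ − v_a| = 0.61920 km/s.
Δv = Δv₁ + Δv₂ = 1.0425 + 0.61920 = 1.662 km/s.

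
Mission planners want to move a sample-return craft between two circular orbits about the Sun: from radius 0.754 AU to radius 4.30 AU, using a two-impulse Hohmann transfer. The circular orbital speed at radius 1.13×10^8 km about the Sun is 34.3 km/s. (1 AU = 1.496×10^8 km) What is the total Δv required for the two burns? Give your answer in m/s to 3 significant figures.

From the circular-orbit relation v² = μ/r at r = 1.13×10^8 km: μ = v²r = (34.3)² × 1.13×10^8 = 1.32943×10^11 km³/s².
In km: r₁ = 0.754 × 1.496×10^8 = 1.127984×10^8 km; r₂ = 4.30 × 1.496×10^8 = 6.4328×10^8 km.
Transfer-ellipse semi-major axis a_t = (r₁ + r₂)/2 = (1.127984×10^8 + 6.4328×10^8)/2 = 3.780392×10^8 km.
Circular speed at r₁: v₁ = √(μ/r₁) = √(1.32943×10^11/1.127984×10^8) = 34.331 km/s.
Transfer-orbit speed at r₁ (vis-viva): v_p = √[μ(2/r₁ − 1/a_t)] = 44.783 km/s.
First burn Δv₁ = |v_p − v₁| = 10.452 km/s.
At r₂, v₂ = √(μ/r₂) = 14.37584 km/s.
Transfer-orbit speed at r₂: v_a = √[μ(2/r₂ − 1/a_t)] = 7.852652 km/s.
Second burn Δv₂ = |v₂ − v_a| = 6.5232 km/s.
Total Δv = Δv₁ + Δv₂ = 16.98 km/s.

Δv = 17000 m/s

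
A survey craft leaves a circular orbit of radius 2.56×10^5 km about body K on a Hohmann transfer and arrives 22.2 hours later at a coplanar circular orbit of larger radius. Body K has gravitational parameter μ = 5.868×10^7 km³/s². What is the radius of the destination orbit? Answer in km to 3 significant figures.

Transfer time t = 22.2 hours = 79920 s, and t = π√(a_t³/μ).
So a_t = (μ t²/π²)^(1/3) = (5.868×10^7 × (79920)² / π²)^(1/3) = 3.3612×10^5 km.
Since a_t = (r₁ + r₂)/2, r₂ = 2a_t − r₁ = 2×3.3612×10^5 − 2.560×10^5 = 4.1624×10^5 km.

r₂ = 4.16×10^5 km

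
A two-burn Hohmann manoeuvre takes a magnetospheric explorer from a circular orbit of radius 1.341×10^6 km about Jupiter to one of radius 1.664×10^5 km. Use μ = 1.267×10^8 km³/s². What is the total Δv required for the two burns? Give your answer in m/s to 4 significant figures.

Δv = 14370 m/s

Transfer-ellipse semi-major axis a_t = (r₁ + r₂)/2 = (1.341×10^6 + 1.664×10^5)/2 = 7.537×10^5 km.
Circular speed at r₁: v₁ = √(μ/r₁) = √(1.267×10^8/1.341×10^6) = 9.720 km/s.
Transfer-orbit speed at r₁ (v² = μ(2/r − 1/a)): v_a = √[μ(2/r₁ − 1/a_t)] = 4.567 km/s.
First burn Δv₁ = |v_a − v₁| = 5.153 km/s.
Circular speed at r₂: v₂ = √(μ/r₂) = 27.594 km/s.
Transfer-orbit speed at r₂: v_p = √[μ(2/r₂ − 1/a_t)] = 36.807 km/s.
Second burn Δv₂ = |v₂ − v_p| = 9.213 km/s.
Δv = Δv₁ + Δv₂ = 5.153 + 9.213 = 14.37 km/s.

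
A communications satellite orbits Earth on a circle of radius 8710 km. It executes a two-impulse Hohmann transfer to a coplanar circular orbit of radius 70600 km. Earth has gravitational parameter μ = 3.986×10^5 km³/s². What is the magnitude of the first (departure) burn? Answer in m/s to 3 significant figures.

Δv₁ = 2260 m/s

Semi-major axis of the transfer orbit: a_t = (8710 + 70600)/2 = 39655 km.
Circular speed at r = 8710 km: v_c = √(μ/r) = 6.765 km/s.
Transfer-orbit speed at the same r (vis-viva, a = a_t): v_t = √[μ(2/r − 1/a_t)] = 9.026 km/s.
Δv₁ = |v_t − v_c| = |9.026 − 6.765| = 2.261 km/s.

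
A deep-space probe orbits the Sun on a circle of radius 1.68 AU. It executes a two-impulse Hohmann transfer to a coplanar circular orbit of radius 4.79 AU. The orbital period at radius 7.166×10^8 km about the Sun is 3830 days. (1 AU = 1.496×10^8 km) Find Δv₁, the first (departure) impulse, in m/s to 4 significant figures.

From Kepler's third law T² = 4π²r³/μ at r = 7.166×10^8 km, T = 3830 days = 3830 × 86400 s = 3.30912×10^8 s: μ = 4π²r³/T² = 1.32668×10^11 km³/s².
In km: r₁ = 1.68 × 1.496×10^8 = 2.51328×10^8 km; r₂ = 4.79 × 1.496×10^8 = 7.16584×10^8 km.
Transfer-ellipse semi-major axis a_t = (r₁ + r₂)/2 = (2.51328×10^8 + 7.16584×10^8)/2 = 4.83956×10^8 km.
On the circular orbit at r = 2.51328×10^8 km, v_c = √(μ/r) = 22.975 km/s.
Vis-viva on the transfer ellipse at r = 2.51328×10^8 km gives v_t = √[μ(2/r − 1/a_t)] = 27.957 km/s.
Δv₁ = |v_t − v_c| = |27.957 − 22.975| = 4.982 km/s.

Δv₁ = 4982 m/s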